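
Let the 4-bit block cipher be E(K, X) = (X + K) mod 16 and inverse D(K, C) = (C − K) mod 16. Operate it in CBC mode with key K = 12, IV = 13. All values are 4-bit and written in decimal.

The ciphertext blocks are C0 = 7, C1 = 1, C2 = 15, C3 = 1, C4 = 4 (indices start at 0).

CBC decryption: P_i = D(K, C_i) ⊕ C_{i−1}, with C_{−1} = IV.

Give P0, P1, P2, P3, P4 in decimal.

P0: D(K, 7) = 11; 11 ⊕ 13 = 6.
P1: D(K, 1) = 5; 5 ⊕ 7 = 2.
P2: D(K, 15) = 3; 3 ⊕ 1 = 2.
P3: D(K, 1) = 5; 5 ⊕ 15 = 10.
P4: D(K, 4) = 8; 8 ⊕ 1 = 9.

P0 = 6, P1 = 2, P2 = 2, P3 = 10, P4 = 9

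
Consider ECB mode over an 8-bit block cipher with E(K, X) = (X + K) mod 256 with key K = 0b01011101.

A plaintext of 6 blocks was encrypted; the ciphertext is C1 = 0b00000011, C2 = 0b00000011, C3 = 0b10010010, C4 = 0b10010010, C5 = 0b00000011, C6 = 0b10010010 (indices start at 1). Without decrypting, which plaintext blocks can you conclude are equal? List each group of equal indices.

ECB encrypts each block independently with the same key, so equal ciphertext blocks imply equal plaintext blocks.
C1 = C2 = C5 = 0b00000011, so P1 = P2 = P5.
C3 = C4 = C6 = 0b10010010, so P3 = P4 = P6.

P1 = P2 = P5; P3 = P4 = P6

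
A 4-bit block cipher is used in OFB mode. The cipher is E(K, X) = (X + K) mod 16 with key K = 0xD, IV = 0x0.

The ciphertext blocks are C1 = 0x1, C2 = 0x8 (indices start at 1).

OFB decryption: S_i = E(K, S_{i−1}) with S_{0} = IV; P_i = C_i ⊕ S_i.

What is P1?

P1 = 0xC

P1: S = E(K, 0x0) = 0xD; 0x1 ⊕ 0xD = 0xC.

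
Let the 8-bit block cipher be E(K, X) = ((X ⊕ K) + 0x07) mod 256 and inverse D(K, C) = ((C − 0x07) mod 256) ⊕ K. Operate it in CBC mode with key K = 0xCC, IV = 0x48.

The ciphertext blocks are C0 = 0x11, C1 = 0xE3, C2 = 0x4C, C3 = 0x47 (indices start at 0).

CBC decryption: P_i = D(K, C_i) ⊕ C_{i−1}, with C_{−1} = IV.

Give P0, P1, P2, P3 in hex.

P0: D(K, 0x11) = 0xC6; 0xC6 ⊕ 0x48 = 0x8E.
P1: D(K, 0xE3) = 0x10; 0x10 ⊕ 0x11 = 0x01.
P2: D(K, 0x4C) = 0x89; 0x89 ⊕ 0xE3 = 0x6A.
P3: D(K, 0x47) = 0x8C; 0x8C ⊕ 0x4C = 0xC0.

P0 = 0x8E, P1 = 0x01, P2 = 0x6A, P3 = 0xC0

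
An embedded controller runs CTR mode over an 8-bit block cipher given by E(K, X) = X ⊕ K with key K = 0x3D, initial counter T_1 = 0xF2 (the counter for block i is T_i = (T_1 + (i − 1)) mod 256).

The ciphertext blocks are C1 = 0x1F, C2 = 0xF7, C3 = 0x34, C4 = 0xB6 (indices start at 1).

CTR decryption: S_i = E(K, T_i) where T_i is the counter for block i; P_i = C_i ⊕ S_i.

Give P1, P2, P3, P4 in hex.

P1 = 0xD0, P2 = 0x39, P3 = 0xFD, P4 = 0x7E

P1: T = 0xF2, S = E(K, T) = 0xCF; 0x1F ⊕ 0xCF = 0xD0.
P2: T = 0xF3, S = E(K, T) = 0xCE; 0xF7 ⊕ 0xCE = 0x39.
P3: T = 0xF4, S = E(K, T) = 0xC9; 0x34 ⊕ 0xC9 = 0xFD.
P4: T = 0xF5, S = E(K, T) = 0xC8; 0xB6 ⊕ 0xC8 = 0x7E.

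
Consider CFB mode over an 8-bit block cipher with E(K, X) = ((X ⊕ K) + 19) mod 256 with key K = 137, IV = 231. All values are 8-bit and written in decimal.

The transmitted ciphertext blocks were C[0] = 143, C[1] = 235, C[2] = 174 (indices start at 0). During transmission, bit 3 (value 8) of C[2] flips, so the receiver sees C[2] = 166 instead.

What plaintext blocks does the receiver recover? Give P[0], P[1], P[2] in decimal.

CFB decryption: P_i = C_i ⊕ E(K, C_{i−1}), with C_{−1} = IV.
Only C[2] changed, to 166. In CFB, a change in C_i flips the same bit in P_i and garbles P_{i+1}. Decrypting the received ciphertext:
P[0]: E(K, 231) = 129; 143 ⊕ 129 = 14.
P[1]: E(K, 143) = 25; 235 ⊕ 25 = 242.
P[2]: E(K, 235) = 117; 166 ⊕ 117 = 211.
Blocks that differ from the original plaintext: P[2].

P[0] = 14, P[1] = 242, P[2] = 211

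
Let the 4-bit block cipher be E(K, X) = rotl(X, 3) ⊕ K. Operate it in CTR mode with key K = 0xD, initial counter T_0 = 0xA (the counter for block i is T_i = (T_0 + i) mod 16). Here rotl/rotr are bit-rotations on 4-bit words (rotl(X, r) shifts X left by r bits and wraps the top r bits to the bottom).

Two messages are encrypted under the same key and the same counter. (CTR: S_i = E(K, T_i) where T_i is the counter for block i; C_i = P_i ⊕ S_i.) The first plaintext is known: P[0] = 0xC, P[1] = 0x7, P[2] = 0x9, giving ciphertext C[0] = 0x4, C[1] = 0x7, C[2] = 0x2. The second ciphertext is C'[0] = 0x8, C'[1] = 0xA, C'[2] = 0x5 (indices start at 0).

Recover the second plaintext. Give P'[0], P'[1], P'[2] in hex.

P'[0] = 0x0, P'[1] = 0xA, P'[2] = 0xE

In CTR with a reused counter, both messages share the same keystream S_i, so C_i ⊕ C'_i = P_i ⊕ P'_i and thus P'_i = P_i ⊕ C_i ⊕ C'_i.
P'[0]: 0xC ⊕ 0x4 ⊕ 0x8 = 0x0.
P'[1]: 0x7 ⊕ 0x7 ⊕ 0xA = 0xA.
P'[2]: 0x9 ⊕ 0x2 ⊕ 0x5 = 0xE.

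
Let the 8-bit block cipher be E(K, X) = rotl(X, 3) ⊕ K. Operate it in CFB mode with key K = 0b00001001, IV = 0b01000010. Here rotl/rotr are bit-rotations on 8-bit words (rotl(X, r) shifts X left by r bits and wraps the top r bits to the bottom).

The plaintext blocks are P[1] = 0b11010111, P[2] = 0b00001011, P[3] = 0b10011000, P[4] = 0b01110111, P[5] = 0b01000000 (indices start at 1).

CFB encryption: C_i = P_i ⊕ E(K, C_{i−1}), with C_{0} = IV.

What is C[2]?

C[1]: E(K, 0b01000010) = 0b00011011; 0b11010111 ⊕ 0b00011011 = 0b11001100.
C[2]: E(K, 0b11001100) = 0b01101111; 0b00001011 ⊕ 0b01101111 = 0b01100100.

C[2] = 0b01100100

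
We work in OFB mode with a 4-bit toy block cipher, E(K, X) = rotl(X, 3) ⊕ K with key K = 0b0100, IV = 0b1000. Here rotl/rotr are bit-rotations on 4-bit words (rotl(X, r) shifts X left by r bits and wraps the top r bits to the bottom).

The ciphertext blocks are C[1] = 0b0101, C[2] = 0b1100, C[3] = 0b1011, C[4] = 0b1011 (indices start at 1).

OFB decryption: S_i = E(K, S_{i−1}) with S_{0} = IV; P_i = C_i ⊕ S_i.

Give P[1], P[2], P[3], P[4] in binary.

P[1] = 0b0101, P[2] = 0b1000, P[3] = 0b1101, P[4] = 0b1100

P[1]: S = E(K, 0b1000) = 0b0000; 0b0101 ⊕ 0b0000 = 0b0101.
P[2]: S = E(K, 0b0000) = 0b0100; 0b1100 ⊕ 0b0100 = 0b1000.
P[3]: S = E(K, 0b0100) = 0b0110; 0b1011 ⊕ 0b0110 = 0b1101.
P[4]: S = E(K, 0b0110) = 0b0111; 0b1011 ⊕ 0b0111 = 0b1100.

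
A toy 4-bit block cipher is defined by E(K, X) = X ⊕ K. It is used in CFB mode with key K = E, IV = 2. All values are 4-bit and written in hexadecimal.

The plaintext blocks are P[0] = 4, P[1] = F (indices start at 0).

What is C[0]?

CFB encryption: C_i = P_i ⊕ E(K, C_{i−1}), with C_{−1} = IV.
C[0]: E(K, 2) = C; 4 ⊕ C = 8.

C[0] = 8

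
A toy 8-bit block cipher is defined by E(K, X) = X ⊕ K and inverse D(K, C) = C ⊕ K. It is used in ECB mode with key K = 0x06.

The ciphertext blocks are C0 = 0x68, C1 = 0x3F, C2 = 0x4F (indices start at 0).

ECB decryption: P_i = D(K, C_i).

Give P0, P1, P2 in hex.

P0 = 0x6E, P1 = 0x39, P2 = 0x49

P0: D(K, 0x68) = 0x6E.
P1: D(K, 0x3F) = 0x39.
P2: D(K, 0x4F) = 0x49.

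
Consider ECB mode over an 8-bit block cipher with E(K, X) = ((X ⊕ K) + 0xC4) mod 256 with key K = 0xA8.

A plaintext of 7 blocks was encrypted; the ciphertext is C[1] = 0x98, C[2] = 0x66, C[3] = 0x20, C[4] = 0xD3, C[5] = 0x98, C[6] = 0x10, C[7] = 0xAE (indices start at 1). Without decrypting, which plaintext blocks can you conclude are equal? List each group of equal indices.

ECB encrypts each block independently with the same key, so equal ciphertext blocks imply equal plaintext blocks.
C[1] = C[5] = 0x98, so P[1] = P[5].

P[1] = P[5]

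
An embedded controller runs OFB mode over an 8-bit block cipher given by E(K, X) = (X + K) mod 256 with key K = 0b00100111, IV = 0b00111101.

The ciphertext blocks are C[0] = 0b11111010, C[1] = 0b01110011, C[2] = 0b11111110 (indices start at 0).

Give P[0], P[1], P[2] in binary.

OFB decryption: S_i = E(K, S_{i−1}) with S_{−1} = IV; P_i = C_i ⊕ S_i.
P[0]: S = E(K, 0b00111101) = 0b01100100; 0b11111010 ⊕ 0b01100100 = 0b10011110.
P[1]: S = E(K, 0b01100100) = 0b10001011; 0b01110011 ⊕ 0b10001011 = 0b11111000.
P[2]: S = E(K, 0b10001011) = 0b10110010; 0b11111110 ⊕ 0b10110010 = 0b01001100.

P[0] = 0b10011110, P[1] = 0b11111000, P[2] = 0b01001100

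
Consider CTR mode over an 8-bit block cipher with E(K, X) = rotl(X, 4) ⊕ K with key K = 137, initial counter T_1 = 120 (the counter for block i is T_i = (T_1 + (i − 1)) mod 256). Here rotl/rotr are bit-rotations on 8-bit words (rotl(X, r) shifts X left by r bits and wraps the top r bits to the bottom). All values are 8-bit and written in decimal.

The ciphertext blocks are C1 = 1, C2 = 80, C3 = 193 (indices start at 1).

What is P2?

CTR decryption: S_i = E(K, T_i) where T_i is the counter for block i; P_i = C_i ⊕ S_i.
P2: T = 121, S = E(K, T) = 30; 80 ⊕ 30 = 78.

P2 = 78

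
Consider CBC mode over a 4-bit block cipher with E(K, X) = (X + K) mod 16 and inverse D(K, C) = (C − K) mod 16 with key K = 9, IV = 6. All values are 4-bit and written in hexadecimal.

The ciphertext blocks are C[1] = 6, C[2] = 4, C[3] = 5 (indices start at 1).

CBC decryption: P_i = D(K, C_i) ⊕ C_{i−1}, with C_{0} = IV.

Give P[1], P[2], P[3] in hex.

P[1] = B, P[2] = D, P[3] = 8

P[1]: D(K, 6) = D; D ⊕ 6 = B.
P[2]: D(K, 4) = B; B ⊕ 6 = D.
P[3]: D(K, 5) = C; C ⊕ 4 = 8.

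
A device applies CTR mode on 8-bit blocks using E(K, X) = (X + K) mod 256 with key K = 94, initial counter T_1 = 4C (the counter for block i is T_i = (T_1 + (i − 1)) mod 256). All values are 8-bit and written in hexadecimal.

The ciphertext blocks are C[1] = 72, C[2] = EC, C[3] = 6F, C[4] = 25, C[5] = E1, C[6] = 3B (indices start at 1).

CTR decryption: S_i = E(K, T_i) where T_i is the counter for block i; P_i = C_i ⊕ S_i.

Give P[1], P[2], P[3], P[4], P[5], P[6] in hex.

P[1] = 92, P[2] = 0D, P[3] = 8D, P[4] = C6, P[5] = 05, P[6] = DE

P[1]: T = 4C, S = E(K, T) = E0; 72 ⊕ E0 = 92.
P[2]: T = 4D, S = E(K, T) = E1; EC ⊕ E1 = 0D.
P[3]: T = 4E, S = E(K, T) = E2; 6F ⊕ E2 = 8D.
P[4]: T = 4F, S = E(K, T) = E3; 25 ⊕ E3 = C6.
P[5]: T = 50, S = E(K, T) = E4; E1 ⊕ E4 = 05.
P[6]: T = 51, S = E(K, T) = E5; 3B ⊕ E5 = DE.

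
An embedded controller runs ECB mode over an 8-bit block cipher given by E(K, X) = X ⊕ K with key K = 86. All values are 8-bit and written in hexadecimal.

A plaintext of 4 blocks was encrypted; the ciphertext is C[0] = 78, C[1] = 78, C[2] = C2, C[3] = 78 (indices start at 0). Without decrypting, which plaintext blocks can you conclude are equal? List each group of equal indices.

P[0] = P[1] = P[3]

ECB encrypts each block independently with the same key, so equal ciphertext blocks imply equal plaintext blocks.
C[0] = C[1] = C[3] = 78, so P[0] = P[1] = P[3].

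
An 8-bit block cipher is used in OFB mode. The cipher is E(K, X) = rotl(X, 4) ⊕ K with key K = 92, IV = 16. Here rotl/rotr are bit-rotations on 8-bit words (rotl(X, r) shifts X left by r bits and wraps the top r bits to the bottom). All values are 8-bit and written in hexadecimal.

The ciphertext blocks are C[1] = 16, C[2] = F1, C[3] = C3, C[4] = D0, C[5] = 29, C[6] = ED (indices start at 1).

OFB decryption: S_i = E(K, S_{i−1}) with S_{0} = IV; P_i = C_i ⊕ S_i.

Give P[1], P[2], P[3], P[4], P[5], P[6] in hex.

P[1]: S = E(K, 16) = F3; 16 ⊕ F3 = E5.
P[2]: S = E(K, F3) = AD; F1 ⊕ AD = 5C.
P[3]: S = E(K, AD) = 48; C3 ⊕ 48 = 8B.
P[4]: S = E(K, 48) = 16; D0 ⊕ 16 = C6.
P[5]: S = E(K, 16) = F3; 29 ⊕ F3 = DA.
P[6]: S = E(K, F3) = AD; ED ⊕ AD = 40.

P[1] = E5, P[2] = 5C, P[3] = 8B, P[4] = C6, P[5] = DA, P[6] = 40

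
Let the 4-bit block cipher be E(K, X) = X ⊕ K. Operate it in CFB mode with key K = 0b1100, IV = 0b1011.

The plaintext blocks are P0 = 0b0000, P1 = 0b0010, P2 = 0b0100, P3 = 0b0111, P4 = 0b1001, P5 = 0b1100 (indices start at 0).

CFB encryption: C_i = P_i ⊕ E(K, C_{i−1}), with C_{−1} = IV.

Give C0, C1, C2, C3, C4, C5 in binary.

C0 = 0b0111, C1 = 0b1001, C2 = 0b0001, C3 = 0b1010, C4 = 0b1111, C5 = 0b1111

C0: E(K, 0b1011) = 0b0111; 0b0000 ⊕ 0b0111 = 0b0111.
C1: E(K, 0b0111) = 0b1011; 0b0010 ⊕ 0b1011 = 0b1001.
C2: E(K, 0b1001) = 0b0101; 0b0100 ⊕ 0b0101 = 0b0001.
C3: E(K, 0b0001) = 0b1101; 0b0111 ⊕ 0b1101 = 0b1010.
C4: E(K, 0b1010) = 0b0110; 0b1001 ⊕ 0b0110 = 0b1111.
C5: E(K, 0b1111) = 0b0011; 0b1100 ⊕ 0b0011 = 0b1111.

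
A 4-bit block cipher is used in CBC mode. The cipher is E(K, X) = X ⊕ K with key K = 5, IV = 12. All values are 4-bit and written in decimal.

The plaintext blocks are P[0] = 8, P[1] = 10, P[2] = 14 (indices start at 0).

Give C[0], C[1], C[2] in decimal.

CBC encryption: C_i = E(K, P_i ⊕ C_{i−1}), with C_{−1} = IV.
C[0]: P[0] ⊕ 12 = 4; E(K, 4) = 1.
C[1]: P[1] ⊕ 1 = 11; E(K, 11) = 14.
C[2]: P[2] ⊕ 14 = 0; E(K, 0) = 5.

C[0] = 1, C[1] = 14, C[2] = 5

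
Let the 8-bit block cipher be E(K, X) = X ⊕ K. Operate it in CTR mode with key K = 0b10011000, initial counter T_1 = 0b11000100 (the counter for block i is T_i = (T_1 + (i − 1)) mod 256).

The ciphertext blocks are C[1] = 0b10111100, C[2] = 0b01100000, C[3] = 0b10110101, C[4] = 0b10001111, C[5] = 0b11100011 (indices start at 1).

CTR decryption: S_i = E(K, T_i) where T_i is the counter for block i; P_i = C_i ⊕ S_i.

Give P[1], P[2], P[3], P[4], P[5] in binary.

P[1]: T = 0b11000100, S = E(K, T) = 0b01011100; 0b10111100 ⊕ 0b01011100 = 0b11100000.
P[2]: T = 0b11000101, S = E(K, T) = 0b01011101; 0b01100000 ⊕ 0b01011101 = 0b00111101.
P[3]: T = 0b11000110, S = E(K, T) = 0b01011110; 0b10110101 ⊕ 0b01011110 = 0b11101011.
P[4]: T = 0b11000111, S = E(K, T) = 0b01011111; 0b10001111 ⊕ 0b01011111 = 0b11010000.
P[5]: T = 0b11001000, S = E(K, T) = 0b01010000; 0b11100011 ⊕ 0b01010000 = 0b10110011.

P[1] = 0b11100000, P[2] = 0b00111101, P[3] = 0b11101011, P[4] = 0b11010000, P[5] = 0b10110011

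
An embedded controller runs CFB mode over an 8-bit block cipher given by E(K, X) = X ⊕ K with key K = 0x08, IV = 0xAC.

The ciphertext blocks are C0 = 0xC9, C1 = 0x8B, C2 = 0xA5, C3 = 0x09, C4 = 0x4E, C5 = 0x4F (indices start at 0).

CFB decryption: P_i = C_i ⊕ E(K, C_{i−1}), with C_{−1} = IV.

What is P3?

P3: E(K, 0xA5) = 0xAD; 0x09 ⊕ 0xAD = 0xA4.

P3 = 0xA4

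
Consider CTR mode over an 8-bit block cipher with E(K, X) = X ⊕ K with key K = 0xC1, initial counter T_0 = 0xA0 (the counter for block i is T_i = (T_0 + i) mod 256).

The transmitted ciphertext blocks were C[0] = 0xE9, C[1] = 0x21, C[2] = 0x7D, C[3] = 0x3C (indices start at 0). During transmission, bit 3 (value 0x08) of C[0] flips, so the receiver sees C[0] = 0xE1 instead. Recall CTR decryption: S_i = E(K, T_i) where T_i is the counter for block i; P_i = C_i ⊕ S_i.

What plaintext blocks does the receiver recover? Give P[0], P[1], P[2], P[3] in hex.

Only C[0] changed, to 0xE1. In CTR, a change in C_i flips the same bit in P_i only; the keystream is unaffected. Decrypting the received ciphertext:
P[0]: T = 0xA0, S = E(K, T) = 0x61; 0xE1 ⊕ 0x61 = 0x80.
P[1]: T = 0xA1, S = E(K, T) = 0x60; 0x21 ⊕ 0x60 = 0x41.
P[2]: T = 0xA2, S = E(K, T) = 0x63; 0x7D ⊕ 0x63 = 0x1E.
P[3]: T = 0xA3, S = E(K, T) = 0x62; 0x3C ⊕ 0x62 = 0x5E.
Blocks that differ from the original plaintext: P[0].

P[0] = 0x80, P[1] = 0x41, P[2] = 0x1E, P[3] = 0x5E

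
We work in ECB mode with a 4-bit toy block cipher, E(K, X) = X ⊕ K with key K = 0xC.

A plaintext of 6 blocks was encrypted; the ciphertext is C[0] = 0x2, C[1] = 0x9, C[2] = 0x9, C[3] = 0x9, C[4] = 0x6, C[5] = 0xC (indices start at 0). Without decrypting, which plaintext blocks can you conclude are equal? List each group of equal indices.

P[1] = P[2] = P[3]

ECB encrypts each block independently with the same key, so equal ciphertext blocks imply equal plaintext blocks.
C[1] = C[2] = C[3] = 0x9, so P[1] = P[2] = P[3].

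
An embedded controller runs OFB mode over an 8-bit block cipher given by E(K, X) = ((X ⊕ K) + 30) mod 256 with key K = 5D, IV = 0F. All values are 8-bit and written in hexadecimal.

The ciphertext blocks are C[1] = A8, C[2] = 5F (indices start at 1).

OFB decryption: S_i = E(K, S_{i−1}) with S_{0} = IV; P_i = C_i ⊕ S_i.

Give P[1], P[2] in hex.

P[1] = 2A, P[2] = 50

P[1]: S = E(K, 0F) = 82; A8 ⊕ 82 = 2A.
P[2]: S = E(K, 82) = 0F; 5F ⊕ 0F = 50.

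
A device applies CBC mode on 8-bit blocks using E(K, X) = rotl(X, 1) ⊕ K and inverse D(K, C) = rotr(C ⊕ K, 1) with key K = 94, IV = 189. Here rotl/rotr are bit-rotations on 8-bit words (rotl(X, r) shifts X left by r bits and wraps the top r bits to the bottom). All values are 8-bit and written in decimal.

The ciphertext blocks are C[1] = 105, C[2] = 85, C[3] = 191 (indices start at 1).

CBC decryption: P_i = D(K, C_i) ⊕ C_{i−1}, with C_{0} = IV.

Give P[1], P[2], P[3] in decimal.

P[1]: D(K, 105) = 155; 155 ⊕ 189 = 38.
P[2]: D(K, 85) = 133; 133 ⊕ 105 = 236.
P[3]: D(K, 191) = 240; 240 ⊕ 85 = 165.

P[1] = 38, P[2] = 236, P[3] = 165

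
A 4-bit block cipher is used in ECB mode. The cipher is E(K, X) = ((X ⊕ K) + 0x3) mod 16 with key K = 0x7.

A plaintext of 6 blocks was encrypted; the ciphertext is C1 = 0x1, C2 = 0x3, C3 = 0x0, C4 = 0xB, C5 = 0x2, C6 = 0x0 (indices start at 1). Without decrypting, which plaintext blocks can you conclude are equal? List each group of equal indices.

P3 = P6

ECB encrypts each block independently with the same key, so equal ciphertext blocks imply equal plaintext blocks.
C3 = C6 = 0x0, so P3 = P6.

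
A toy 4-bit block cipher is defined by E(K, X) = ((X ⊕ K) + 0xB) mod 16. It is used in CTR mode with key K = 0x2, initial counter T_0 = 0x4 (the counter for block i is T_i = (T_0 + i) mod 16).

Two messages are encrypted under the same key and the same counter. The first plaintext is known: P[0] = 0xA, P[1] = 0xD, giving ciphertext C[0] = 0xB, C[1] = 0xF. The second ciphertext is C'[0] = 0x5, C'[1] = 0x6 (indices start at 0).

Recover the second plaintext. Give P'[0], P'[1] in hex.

In CTR with a reused counter, both messages share the same keystream S_i, so C_i ⊕ C'_i = P_i ⊕ P'_i and thus P'_i = P_i ⊕ C_i ⊕ C'_i.
P'[0]: 0xA ⊕ 0xB ⊕ 0x5 = 0x4.
P'[1]: 0xD ⊕ 0xF ⊕ 0x6 = 0x4.

P'[0] = 0x4, P'[1] = 0x4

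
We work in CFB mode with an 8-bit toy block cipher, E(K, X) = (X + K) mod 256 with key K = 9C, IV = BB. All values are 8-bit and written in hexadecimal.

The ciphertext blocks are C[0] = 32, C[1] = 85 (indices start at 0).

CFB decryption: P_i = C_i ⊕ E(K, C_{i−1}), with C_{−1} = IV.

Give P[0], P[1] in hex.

P[0] = 65, P[1] = 4B

P[0]: E(K, BB) = 57; 32 ⊕ 57 = 65.
P[1]: E(K, 32) = CE; 85 ⊕ CE = 4B.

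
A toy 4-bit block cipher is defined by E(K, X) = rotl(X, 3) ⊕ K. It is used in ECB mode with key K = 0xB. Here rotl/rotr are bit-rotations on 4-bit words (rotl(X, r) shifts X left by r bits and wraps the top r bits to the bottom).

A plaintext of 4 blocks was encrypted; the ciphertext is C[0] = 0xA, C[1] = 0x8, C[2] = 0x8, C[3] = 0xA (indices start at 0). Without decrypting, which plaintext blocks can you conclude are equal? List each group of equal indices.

P[0] = P[3]; P[1] = P[2]

ECB encrypts each block independently with the same key, so equal ciphertext blocks imply equal plaintext blocks.
C[0] = C[3] = 0xA, so P[0] = P[3].
C[1] = C[2] = 0x8, so P[1] = P[2].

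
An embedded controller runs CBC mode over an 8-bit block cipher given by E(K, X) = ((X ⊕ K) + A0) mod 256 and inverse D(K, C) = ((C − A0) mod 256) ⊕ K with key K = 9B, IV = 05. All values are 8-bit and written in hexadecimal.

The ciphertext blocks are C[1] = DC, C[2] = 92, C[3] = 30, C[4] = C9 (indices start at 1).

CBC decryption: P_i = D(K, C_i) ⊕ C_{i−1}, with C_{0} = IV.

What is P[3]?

P[3] = 99

P[3]: D(K, 30) = 0B; 0B ⊕ 92 = 99.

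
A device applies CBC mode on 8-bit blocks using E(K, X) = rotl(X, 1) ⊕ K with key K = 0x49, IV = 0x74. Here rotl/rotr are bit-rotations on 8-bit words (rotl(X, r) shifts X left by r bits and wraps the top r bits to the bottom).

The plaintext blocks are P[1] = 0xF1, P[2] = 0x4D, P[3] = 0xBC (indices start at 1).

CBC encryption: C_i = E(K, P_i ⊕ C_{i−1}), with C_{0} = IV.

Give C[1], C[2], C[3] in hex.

C[1]: P[1] ⊕ 0x74 = 0x85; E(K, 0x85) = 0x42.
C[2]: P[2] ⊕ 0x42 = 0x0F; E(K, 0x0F) = 0x57.
C[3]: P[3] ⊕ 0x57 = 0xEB; E(K, 0xEB) = 0x9E.

C[1] = 0x42, C[2] = 0x57, C[3] = 0x9E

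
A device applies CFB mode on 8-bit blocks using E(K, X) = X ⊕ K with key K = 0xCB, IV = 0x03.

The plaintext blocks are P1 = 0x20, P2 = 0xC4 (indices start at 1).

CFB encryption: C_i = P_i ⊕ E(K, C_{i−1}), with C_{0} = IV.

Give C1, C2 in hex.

C1 = 0xE8, C2 = 0xE7

C1: E(K, 0x03) = 0xC8; 0x20 ⊕ 0xC8 = 0xE8.
C2: E(K, 0xE8) = 0x23; 0xC4 ⊕ 0x23 = 0xE7.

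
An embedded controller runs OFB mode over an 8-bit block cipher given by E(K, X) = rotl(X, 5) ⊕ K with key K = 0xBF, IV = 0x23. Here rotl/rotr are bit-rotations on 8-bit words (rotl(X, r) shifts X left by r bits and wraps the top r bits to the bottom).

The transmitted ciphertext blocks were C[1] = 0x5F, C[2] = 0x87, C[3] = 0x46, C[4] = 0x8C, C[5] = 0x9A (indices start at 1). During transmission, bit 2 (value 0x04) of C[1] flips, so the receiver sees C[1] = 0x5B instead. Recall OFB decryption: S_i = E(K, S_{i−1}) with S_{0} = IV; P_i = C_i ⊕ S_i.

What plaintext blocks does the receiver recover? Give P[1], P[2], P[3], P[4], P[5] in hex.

P[1] = 0x80, P[2] = 0x43, P[3] = 0x61, P[4] = 0xD7, P[5] = 0x4E

Only C[1] changed, to 0x5B. In OFB, a change in C_i flips the same bit in P_i only; the keystream is unaffected. Decrypting the received ciphertext:
P[1]: S = E(K, 0x23) = 0xDB; 0x5B ⊕ 0xDB = 0x80.
P[2]: S = E(K, 0xDB) = 0xC4; 0x87 ⊕ 0xC4 = 0x43.
P[3]: S = E(K, 0xC4) = 0x27; 0x46 ⊕ 0x27 = 0x61.
P[4]: S = E(K, 0x27) = 0x5B; 0x8C ⊕ 0x5B = 0xD7.
P[5]: S = E(K, 0x5B) = 0xD4; 0x9A ⊕ 0xD4 = 0x4E.
Blocks that differ from the original plaintext: P[1].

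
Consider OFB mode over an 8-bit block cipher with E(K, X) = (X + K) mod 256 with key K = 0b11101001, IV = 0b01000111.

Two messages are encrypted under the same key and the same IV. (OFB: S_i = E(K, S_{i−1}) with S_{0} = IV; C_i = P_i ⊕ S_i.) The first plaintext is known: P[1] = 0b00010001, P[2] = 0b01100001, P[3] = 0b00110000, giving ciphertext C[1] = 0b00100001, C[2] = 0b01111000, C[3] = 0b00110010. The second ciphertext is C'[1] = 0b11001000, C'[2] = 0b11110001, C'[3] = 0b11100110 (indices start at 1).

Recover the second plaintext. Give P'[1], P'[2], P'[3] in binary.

P'[1] = 0b11111000, P'[2] = 0b11101000, P'[3] = 0b11100100

In OFB with a reused IV, both messages share the same keystream S_i, so C_i ⊕ C'_i = P_i ⊕ P'_i and thus P'_i = P_i ⊕ C_i ⊕ C'_i.
P'[1]: 0b00010001 ⊕ 0b00100001 ⊕ 0b11001000 = 0b11111000.
P'[2]: 0b01100001 ⊕ 0b01111000 ⊕ 0b11110001 = 0b11101000.
P'[3]: 0b00110000 ⊕ 0b00110010 ⊕ 0b11100110 = 0b11100100.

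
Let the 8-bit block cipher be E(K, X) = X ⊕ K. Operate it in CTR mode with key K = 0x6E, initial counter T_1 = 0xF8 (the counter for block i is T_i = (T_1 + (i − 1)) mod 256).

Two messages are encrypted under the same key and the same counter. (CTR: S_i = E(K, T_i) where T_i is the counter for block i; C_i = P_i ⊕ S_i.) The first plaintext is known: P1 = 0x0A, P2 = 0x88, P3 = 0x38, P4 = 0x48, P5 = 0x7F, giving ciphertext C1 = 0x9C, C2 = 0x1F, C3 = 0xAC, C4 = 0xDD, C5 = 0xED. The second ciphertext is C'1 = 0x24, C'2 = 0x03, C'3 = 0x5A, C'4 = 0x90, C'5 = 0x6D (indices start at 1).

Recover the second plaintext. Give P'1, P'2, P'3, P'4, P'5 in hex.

In CTR with a reused counter, both messages share the same keystream S_i, so C_i ⊕ C'_i = P_i ⊕ P'_i and thus P'_i = P_i ⊕ C_i ⊕ C'_i.
P'1: 0x0A ⊕ 0x9C ⊕ 0x24 = 0xB2.
P'2: 0x88 ⊕ 0x1F ⊕ 0x03 = 0x94.
P'3: 0x38 ⊕ 0xAC ⊕ 0x5A = 0xCE.
P'4: 0x48 ⊕ 0xDD ⊕ 0x90 = 0x05.
P'5: 0x7F ⊕ 0xED ⊕ 0x6D = 0xFF.

P'1 = 0xB2, P'2 = 0x94, P'3 = 0xCE, P'4 = 0x05, P'5 = 0xFF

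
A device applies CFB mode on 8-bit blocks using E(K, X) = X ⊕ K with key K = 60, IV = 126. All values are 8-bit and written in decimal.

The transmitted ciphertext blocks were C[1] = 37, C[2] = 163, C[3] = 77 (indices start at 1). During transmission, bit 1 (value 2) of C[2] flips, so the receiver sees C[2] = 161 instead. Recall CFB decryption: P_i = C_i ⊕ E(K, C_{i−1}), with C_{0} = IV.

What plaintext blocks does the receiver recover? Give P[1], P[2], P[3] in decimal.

P[1] = 103, P[2] = 184, P[3] = 208

Only C[2] changed, to 161. In CFB, a change in C_i flips the same bit in P_i and garbles P_{i+1}. Decrypting the received ciphertext:
P[1]: E(K, 126) = 66; 37 ⊕ 66 = 103.
P[2]: E(K, 37) = 25; 161 ⊕ 25 = 184.
P[3]: E(K, 161) = 157; 77 ⊕ 157 = 208.
Blocks that differ from the original plaintext: P[2], P[3].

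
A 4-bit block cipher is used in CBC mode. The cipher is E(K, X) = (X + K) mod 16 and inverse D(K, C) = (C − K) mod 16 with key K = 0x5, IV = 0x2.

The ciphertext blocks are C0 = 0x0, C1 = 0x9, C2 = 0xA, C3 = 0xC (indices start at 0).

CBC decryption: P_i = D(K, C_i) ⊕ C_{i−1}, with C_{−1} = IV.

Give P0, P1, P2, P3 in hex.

P0 = 0x9, P1 = 0x4, P2 = 0xC, P3 = 0xD

P0: D(K, 0x0) = 0xB; 0xB ⊕ 0x2 = 0x9.
P1: D(K, 0x9) = 0x4; 0x4 ⊕ 0x0 = 0x4.
P2: D(K, 0xA) = 0x5; 0x5 ⊕ 0x9 = 0xC.
P3: D(K, 0xC) = 0x7; 0x7 ⊕ 0xA = 0xD.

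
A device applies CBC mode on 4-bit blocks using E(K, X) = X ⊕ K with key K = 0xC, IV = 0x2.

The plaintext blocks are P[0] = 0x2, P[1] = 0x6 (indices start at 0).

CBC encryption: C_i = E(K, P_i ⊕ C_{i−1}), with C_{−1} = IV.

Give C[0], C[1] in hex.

C[0]: P[0] ⊕ 0x2 = 0x0; E(K, 0x0) = 0xC.
C[1]: P[1] ⊕ 0xC = 0xA; E(K, 0xA) = 0x6.

C[0] = 0xC, C[1] = 0x6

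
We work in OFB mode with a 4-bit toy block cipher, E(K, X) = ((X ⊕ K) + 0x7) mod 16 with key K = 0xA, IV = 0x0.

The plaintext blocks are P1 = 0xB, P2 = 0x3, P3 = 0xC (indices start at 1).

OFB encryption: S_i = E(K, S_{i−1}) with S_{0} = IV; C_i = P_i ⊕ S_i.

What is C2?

C1: S = E(K, 0x0) = 0x1; 0xB ⊕ 0x1 = 0xA.
C2: S = E(K, 0x1) = 0x2; 0x3 ⊕ 0x2 = 0x1.

C2 = 0x1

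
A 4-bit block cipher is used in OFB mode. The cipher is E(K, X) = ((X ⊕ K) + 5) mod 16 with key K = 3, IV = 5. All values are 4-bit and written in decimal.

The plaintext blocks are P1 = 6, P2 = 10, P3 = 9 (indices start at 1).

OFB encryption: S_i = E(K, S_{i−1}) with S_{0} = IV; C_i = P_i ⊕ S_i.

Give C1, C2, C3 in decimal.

C1: S = E(K, 5) = 11; 6 ⊕ 11 = 13.
C2: S = E(K, 11) = 13; 10 ⊕ 13 = 7.
C3: S = E(K, 13) = 3; 9 ⊕ 3 = 10.

C1 = 13, C2 = 7, C3 = 10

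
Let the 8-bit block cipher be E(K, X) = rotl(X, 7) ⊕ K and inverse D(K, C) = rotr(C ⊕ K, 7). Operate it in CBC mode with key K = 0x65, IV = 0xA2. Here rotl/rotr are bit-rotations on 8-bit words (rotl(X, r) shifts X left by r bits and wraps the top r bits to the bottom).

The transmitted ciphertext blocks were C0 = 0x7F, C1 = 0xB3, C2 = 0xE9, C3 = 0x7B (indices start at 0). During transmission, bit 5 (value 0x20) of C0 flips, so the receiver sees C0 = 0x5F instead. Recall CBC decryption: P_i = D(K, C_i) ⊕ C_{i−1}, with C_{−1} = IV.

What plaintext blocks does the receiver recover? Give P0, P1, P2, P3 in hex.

Only C0 changed, to 0x5F. In CBC, a change in C_i garbles P_i and flips the same bit in P_{i+1}. Decrypting the received ciphertext:
P0: D(K, 0x5F) = 0x74; 0x74 ⊕ 0xA2 = 0xD6.
P1: D(K, 0xB3) = 0xAD; 0xAD ⊕ 0x5F = 0xF2.
P2: D(K, 0xE9) = 0x19; 0x19 ⊕ 0xB3 = 0xAA.
P3: D(K, 0x7B) = 0x3C; 0x3C ⊕ 0xE9 = 0xD5.
Blocks that differ from the original plaintext: P0, P1.

P0 = 0xD6, P1 = 0xF2, P2 = 0xAA, P3 = 0xD5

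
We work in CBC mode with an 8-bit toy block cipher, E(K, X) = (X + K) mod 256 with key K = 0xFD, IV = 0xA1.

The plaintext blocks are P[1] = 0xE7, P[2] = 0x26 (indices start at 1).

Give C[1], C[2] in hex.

CBC encryption: C_i = E(K, P_i ⊕ C_{i−1}), with C_{0} = IV.
C[1]: P[1] ⊕ 0xA1 = 0x46; E(K, 0x46) = 0x43.
C[2]: P[2] ⊕ 0x43 = 0x65; E(K, 0x65) = 0x62.

C[1] = 0x43, C[2] = 0x62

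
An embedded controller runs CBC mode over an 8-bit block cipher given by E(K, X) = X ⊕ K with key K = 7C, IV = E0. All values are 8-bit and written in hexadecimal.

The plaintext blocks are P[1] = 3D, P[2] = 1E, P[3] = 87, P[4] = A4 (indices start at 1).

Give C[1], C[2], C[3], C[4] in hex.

C[1] = A1, C[2] = C3, C[3] = 38, C[4] = E0

CBC encryption: C_i = E(K, P_i ⊕ C_{i−1}), with C_{0} = IV.
C[1]: P[1] ⊕ E0 = DD; E(K, DD) = A1.
C[2]: P[2] ⊕ A1 = BF; E(K, BF) = C3.
C[3]: P[3] ⊕ C3 = 44; E(K, 44) = 38.
C[4]: P[4] ⊕ 38 = 9C; E(K, 9C) = E0.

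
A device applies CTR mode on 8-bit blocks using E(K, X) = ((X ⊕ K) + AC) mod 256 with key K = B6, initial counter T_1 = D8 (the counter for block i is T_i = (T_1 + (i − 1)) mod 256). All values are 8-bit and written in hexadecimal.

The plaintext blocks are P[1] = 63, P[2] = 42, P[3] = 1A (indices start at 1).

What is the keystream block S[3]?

18

CTR encryption: S_i = E(K, T_i) where T_i is the counter for block i; C_i = P_i ⊕ S_i.
C[1]: T = D8, S = E(K, T) = 1A; 63 ⊕ 1A = 79.
C[2]: T = D9, S = E(K, T) = 1B; 42 ⊕ 1B = 59.
C[3]: T = DA, S = E(K, T) = 18; 1A ⊕ 18 = 02.
So S[3] = 18.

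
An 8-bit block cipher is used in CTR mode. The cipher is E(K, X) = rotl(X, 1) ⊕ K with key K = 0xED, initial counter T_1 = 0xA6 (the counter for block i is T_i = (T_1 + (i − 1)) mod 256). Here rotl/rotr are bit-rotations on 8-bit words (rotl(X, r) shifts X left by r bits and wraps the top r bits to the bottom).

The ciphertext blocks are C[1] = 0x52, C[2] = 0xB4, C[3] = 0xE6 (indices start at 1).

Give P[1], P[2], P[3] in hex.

P[1] = 0xF2, P[2] = 0x16, P[3] = 0x5A

CTR decryption: S_i = E(K, T_i) where T_i is the counter for block i; P_i = C_i ⊕ S_i.
P[1]: T = 0xA6, S = E(K, T) = 0xA0; 0x52 ⊕ 0xA0 = 0xF2.
P[2]: T = 0xA7, S = E(K, T) = 0xA2; 0xB4 ⊕ 0xA2 = 0x16.
P[3]: T = 0xA8, S = E(K, T) = 0xBC; 0xE6 ⊕ 0xBC = 0x5A.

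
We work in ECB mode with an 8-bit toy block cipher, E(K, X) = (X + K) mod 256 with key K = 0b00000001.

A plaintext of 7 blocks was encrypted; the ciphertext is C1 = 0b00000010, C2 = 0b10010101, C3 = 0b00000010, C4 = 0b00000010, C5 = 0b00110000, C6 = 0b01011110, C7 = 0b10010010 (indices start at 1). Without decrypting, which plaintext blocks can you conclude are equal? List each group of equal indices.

P1 = P3 = P4

ECB encrypts each block independently with the same key, so equal ciphertext blocks imply equal plaintext blocks.
C1 = C3 = C4 = 0b00000010, so P1 = P3 = P4.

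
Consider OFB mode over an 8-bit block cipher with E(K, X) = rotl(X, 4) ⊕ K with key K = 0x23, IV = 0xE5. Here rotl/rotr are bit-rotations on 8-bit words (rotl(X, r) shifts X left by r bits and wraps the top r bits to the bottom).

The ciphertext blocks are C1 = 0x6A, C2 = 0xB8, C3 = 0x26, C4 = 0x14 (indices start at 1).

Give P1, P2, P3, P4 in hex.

OFB decryption: S_i = E(K, S_{i−1}) with S_{0} = IV; P_i = C_i ⊕ S_i.
P1: S = E(K, 0xE5) = 0x7D; 0x6A ⊕ 0x7D = 0x17.
P2: S = E(K, 0x7D) = 0xF4; 0xB8 ⊕ 0xF4 = 0x4C.
P3: S = E(K, 0xF4) = 0x6C; 0x26 ⊕ 0x6C = 0x4A.
P4: S = E(K, 0x6C) = 0xE5; 0x14 ⊕ 0xE5 = 0xF1.

P1 = 0x17, P2 = 0x4C, P3 = 0x4A, P4 = 0xF1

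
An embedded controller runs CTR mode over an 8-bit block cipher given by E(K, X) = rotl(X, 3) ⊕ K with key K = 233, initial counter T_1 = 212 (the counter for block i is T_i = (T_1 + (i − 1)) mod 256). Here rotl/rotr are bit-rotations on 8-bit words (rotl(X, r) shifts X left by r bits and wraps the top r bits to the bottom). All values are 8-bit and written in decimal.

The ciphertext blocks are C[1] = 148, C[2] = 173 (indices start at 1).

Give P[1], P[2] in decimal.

P[1] = 219, P[2] = 234

CTR decryption: S_i = E(K, T_i) where T_i is the counter for block i; P_i = C_i ⊕ S_i.
P[1]: T = 212, S = E(K, T) = 79; 148 ⊕ 79 = 219.
P[2]: T = 213, S = E(K, T) = 71; 173 ⊕ 71 = 234.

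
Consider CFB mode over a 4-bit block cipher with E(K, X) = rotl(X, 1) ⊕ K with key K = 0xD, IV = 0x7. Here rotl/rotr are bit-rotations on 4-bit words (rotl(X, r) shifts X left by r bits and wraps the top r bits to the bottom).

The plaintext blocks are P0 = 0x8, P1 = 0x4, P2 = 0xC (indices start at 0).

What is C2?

CFB encryption: C_i = P_i ⊕ E(K, C_{i−1}), with C_{−1} = IV.
C0: E(K, 0x7) = 0x3; 0x8 ⊕ 0x3 = 0xB.
C1: E(K, 0xB) = 0xA; 0x4 ⊕ 0xA = 0xE.
C2: E(K, 0xE) = 0x0; 0xC ⊕ 0x0 = 0xC.

C2 = 0xC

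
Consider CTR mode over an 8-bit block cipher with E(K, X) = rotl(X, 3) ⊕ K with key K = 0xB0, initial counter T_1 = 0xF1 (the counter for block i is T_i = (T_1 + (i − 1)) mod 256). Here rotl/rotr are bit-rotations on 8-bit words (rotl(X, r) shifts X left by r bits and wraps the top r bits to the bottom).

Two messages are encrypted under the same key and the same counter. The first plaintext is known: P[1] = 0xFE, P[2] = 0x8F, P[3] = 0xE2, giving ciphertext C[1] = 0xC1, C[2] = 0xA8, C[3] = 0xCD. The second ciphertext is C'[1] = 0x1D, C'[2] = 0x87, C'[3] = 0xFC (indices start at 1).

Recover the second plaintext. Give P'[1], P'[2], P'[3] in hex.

P'[1] = 0x22, P'[2] = 0xA0, P'[3] = 0xD3

In CTR with a reused counter, both messages share the same keystream S_i, so C_i ⊕ C'_i = P_i ⊕ P'_i and thus P'_i = P_i ⊕ C_i ⊕ C'_i.
P'[1]: 0xFE ⊕ 0xC1 ⊕ 0x1D = 0x22.
P'[2]: 0x8F ⊕ 0xA8 ⊕ 0x87 = 0xA0.
P'[3]: 0xE2 ⊕ 0xCD ⊕ 0xFC = 0xD3.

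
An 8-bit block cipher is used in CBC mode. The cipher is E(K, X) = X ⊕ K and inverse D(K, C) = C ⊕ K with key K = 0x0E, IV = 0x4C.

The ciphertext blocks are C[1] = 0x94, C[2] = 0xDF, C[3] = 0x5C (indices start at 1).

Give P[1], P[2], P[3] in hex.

CBC decryption: P_i = D(K, C_i) ⊕ C_{i−1}, with C_{0} = IV.
P[1]: D(K, 0x94) = 0x9A; 0x9A ⊕ 0x4C = 0xD6.
P[2]: D(K, 0xDF) = 0xD1; 0xD1 ⊕ 0x94 = 0x45.
P[3]: D(K, 0x5C) = 0x52; 0x52 ⊕ 0xDF = 0x8D.

P[1] = 0xD6, P[2] = 0x45, P[3] = 0x8D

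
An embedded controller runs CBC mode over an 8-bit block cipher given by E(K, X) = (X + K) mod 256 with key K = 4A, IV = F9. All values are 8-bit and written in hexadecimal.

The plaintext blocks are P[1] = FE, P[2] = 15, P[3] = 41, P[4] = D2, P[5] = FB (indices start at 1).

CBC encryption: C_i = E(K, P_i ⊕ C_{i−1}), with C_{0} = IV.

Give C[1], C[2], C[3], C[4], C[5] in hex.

C[1]: P[1] ⊕ F9 = 07; E(K, 07) = 51.
C[2]: P[2] ⊕ 51 = 44; E(K, 44) = 8E.
C[3]: P[3] ⊕ 8E = CF; E(K, CF) = 19.
C[4]: P[4] ⊕ 19 = CB; E(K, CB) = 15.
C[5]: P[5] ⊕ 15 = EE; E(K, EE) = 38.

C[1] = 51, C[2] = 8E, C[3] = 19, C[4] = 15, C[5] = 38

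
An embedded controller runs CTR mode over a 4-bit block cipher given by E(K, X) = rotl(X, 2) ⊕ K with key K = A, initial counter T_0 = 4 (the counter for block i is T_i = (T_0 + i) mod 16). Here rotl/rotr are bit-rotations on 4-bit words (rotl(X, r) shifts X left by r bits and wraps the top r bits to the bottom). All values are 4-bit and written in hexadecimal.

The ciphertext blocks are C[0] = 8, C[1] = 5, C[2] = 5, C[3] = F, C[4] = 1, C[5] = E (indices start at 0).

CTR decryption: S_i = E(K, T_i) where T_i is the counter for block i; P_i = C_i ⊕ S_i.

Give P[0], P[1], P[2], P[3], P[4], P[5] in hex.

P[0]: T = 4, S = E(K, T) = B; 8 ⊕ B = 3.
P[1]: T = 5, S = E(K, T) = F; 5 ⊕ F = A.
P[2]: T = 6, S = E(K, T) = 3; 5 ⊕ 3 = 6.
P[3]: T = 7, S = E(K, T) = 7; F ⊕ 7 = 8.
P[4]: T = 8, S = E(K, T) = 8; 1 ⊕ 8 = 9.
P[5]: T = 9, S = E(K, T) = C; E ⊕ C = 2.

P[0] = 3, P[1] = A, P[2] = 6, P[3] = 8, P[4] = 9, P[5] = 2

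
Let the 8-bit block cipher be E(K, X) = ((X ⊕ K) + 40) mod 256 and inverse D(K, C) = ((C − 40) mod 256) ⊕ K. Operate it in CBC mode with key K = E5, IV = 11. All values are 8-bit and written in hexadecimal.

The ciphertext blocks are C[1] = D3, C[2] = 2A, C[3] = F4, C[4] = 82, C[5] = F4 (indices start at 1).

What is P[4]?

P[4] = 53

CBC decryption: P_i = D(K, C_i) ⊕ C_{i−1}, with C_{0} = IV.
P[4]: D(K, 82) = A7; A7 ⊕ F4 = 53.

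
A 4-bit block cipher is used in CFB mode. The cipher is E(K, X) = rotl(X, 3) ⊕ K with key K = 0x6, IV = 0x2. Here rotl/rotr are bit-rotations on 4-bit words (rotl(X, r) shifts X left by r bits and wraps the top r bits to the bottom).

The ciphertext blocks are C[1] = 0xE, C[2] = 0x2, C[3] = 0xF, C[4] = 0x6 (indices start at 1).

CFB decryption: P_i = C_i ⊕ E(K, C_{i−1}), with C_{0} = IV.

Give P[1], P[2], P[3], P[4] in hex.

P[1]: E(K, 0x2) = 0x7; 0xE ⊕ 0x7 = 0x9.
P[2]: E(K, 0xE) = 0x1; 0x2 ⊕ 0x1 = 0x3.
P[3]: E(K, 0x2) = 0x7; 0xF ⊕ 0x7 = 0x8.
P[4]: E(K, 0xF) = 0x9; 0x6 ⊕ 0x9 = 0xF.

P[1] = 0x9, P[2] = 0x3, P[3] = 0x8, P[4] = 0xF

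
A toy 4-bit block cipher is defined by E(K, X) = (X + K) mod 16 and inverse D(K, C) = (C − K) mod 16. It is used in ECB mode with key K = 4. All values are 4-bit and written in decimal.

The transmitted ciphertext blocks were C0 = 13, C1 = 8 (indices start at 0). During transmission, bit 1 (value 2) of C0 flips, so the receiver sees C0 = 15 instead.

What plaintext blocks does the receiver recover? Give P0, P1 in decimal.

P0 = 11, P1 = 4

ECB decryption: P_i = D(K, C_i).
Only C0 changed, to 15. In ECB, a change in C_i affects only P_i. Decrypting the received ciphertext:
P0: D(K, 15) = 11.
P1: D(K, 8) = 4.
Blocks that differ from the original plaintext: P0.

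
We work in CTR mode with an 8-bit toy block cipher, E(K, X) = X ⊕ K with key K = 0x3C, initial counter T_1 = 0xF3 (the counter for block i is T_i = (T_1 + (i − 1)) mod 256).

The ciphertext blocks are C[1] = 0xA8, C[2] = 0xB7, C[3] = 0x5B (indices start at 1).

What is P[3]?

CTR decryption: S_i = E(K, T_i) where T_i is the counter for block i; P_i = C_i ⊕ S_i.
P[3]: T = 0xF5, S = E(K, T) = 0xC9; 0x5B ⊕ 0xC9 = 0x92.

P[3] = 0x92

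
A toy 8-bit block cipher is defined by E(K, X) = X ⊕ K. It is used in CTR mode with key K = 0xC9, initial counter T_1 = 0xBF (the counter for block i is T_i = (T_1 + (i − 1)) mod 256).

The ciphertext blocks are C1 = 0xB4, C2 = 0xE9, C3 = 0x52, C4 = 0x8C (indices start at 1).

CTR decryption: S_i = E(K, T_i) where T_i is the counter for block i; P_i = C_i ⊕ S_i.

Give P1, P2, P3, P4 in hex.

P1: T = 0xBF, S = E(K, T) = 0x76; 0xB4 ⊕ 0x76 = 0xC2.
P2: T = 0xC0, S = E(K, T) = 0x09; 0xE9 ⊕ 0x09 = 0xE0.
P3: T = 0xC1, S = E(K, T) = 0x08; 0x52 ⊕ 0x08 = 0x5A.
P4: T = 0xC2, S = E(K, T) = 0x0B; 0x8C ⊕ 0x0B = 0x87.

P1 = 0xC2, P2 = 0xE0, P3 = 0x5A, P4 = 0x87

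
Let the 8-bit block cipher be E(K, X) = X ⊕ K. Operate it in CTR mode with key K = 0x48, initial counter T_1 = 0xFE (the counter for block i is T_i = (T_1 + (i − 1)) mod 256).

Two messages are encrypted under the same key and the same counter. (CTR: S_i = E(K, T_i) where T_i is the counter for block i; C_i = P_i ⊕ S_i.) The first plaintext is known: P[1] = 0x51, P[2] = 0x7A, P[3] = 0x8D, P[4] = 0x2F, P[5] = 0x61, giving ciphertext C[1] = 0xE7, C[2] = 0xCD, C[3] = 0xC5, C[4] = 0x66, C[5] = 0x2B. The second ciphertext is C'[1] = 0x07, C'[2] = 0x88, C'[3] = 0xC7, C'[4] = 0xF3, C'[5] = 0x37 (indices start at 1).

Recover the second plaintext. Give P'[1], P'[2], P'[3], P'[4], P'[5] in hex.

In CTR with a reused counter, both messages share the same keystream S_i, so C_i ⊕ C'_i = P_i ⊕ P'_i and thus P'_i = P_i ⊕ C_i ⊕ C'_i.
P'[1]: 0x51 ⊕ 0xE7 ⊕ 0x07 = 0xB1.
P'[2]: 0x7A ⊕ 0xCD ⊕ 0x88 = 0x3F.
P'[3]: 0x8D ⊕ 0xC5 ⊕ 0xC7 = 0x8F.
P'[4]: 0x2F ⊕ 0x66 ⊕ 0xF3 = 0xBA.
P'[5]: 0x61 ⊕ 0x2B ⊕ 0x37 = 0x7D.

P'[1] = 0xB1, P'[2] = 0x3F, P'[3] = 0x8F, P'[4] = 0xBA, P'[5] = 0x7D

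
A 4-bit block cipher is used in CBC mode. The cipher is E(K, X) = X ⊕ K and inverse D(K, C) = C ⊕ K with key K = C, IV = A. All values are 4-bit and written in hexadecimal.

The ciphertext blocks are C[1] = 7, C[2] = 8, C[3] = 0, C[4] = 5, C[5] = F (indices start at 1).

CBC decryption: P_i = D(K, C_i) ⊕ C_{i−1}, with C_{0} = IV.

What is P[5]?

P[5]: D(K, F) = 3; 3 ⊕ 5 = 6.

P[5] = 6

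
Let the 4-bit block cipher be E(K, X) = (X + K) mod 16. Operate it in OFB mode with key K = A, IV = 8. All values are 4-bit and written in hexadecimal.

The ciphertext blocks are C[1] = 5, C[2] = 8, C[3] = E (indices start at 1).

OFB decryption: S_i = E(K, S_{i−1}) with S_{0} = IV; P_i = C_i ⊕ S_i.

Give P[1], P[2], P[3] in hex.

P[1]: S = E(K, 8) = 2; 5 ⊕ 2 = 7.
P[2]: S = E(K, 2) = C; 8 ⊕ C = 4.
P[3]: S = E(K, C) = 6; E ⊕ 6 = 8.

P[1] = 7, P[2] = 4, P[3] = 8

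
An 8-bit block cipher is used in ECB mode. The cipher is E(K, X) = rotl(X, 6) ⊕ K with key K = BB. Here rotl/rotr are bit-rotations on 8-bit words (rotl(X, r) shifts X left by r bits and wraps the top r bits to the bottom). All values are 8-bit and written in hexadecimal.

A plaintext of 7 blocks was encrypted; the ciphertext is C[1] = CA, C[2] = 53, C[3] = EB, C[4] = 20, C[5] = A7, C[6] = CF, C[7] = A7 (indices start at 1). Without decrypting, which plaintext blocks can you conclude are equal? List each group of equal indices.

ECB encrypts each block independently with the same key, so equal ciphertext blocks imply equal plaintext blocks.
C[5] = C[7] = A7, so P[5] = P[7].

P[5] = P[7]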